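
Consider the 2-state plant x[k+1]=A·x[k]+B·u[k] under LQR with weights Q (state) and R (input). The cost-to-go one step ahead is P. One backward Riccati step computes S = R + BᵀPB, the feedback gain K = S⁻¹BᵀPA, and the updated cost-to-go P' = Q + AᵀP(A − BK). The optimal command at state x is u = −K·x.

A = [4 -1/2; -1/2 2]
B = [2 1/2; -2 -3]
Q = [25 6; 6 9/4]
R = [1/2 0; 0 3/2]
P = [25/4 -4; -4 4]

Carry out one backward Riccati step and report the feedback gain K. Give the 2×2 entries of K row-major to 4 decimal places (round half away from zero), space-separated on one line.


BᵀP = [20.5000 -16.0000; 15.1250 -14.0000]
S = R + BᵀPB = [1/2 0; 0 3/2] + [73.0000 58.2500; 58.2500 49.5625] = [73.5000 58.2500; 58.2500 51.0625]
BᵀPA = [90.0000 -42.2500; 67.5000 -35.5625]
K = S⁻¹·BᵀPA = [1.8436 -0.2385; -0.7812 -0.4244]
A−BK = [0.7034 0.1892; 0.8436 0.2499]
AᵀP(A−BK) = [3.8067 0.6109; 0.6109 0.3938]
P' = Q + AᵀP(A−BK) = [28.8067 6.6109; 6.6109 2.6438]
tr(P') = 31.4505

1.8436 -0.2385 -0.7812 -0.4244


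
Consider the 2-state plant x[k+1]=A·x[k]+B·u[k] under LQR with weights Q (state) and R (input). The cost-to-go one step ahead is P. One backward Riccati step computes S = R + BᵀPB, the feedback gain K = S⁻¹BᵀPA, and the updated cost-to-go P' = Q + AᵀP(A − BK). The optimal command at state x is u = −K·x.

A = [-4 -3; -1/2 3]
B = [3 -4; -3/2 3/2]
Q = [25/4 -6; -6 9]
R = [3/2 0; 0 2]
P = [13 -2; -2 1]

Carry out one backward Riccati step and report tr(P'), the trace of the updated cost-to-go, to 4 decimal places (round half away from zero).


21.5464

BᵀP = [42.0000 -7.5000; -55.0000 9.5000]
S = R + BᵀPB = [3/2 0; 0 2] + [137.2500 -179.2500; -179.2500 234.2500] = [138.7500 -179.2500; -179.2500 236.2500]
BᵀPA = [-164.2500 -148.5000; 215.2500 193.5000]
K = S⁻¹·BᵀPA = [-0.3397 -0.6135; 0.6534 0.3536]
A−BK = [-0.3674 0.2548; -1.9896 1.5494]
AᵀP(A−BK) = [3.8163 -1.3726; -1.3726 2.4801]
P' = Q + AᵀP(A−BK) = [10.0663 -7.3726; -7.3726 11.4801]
tr(P') = 21.5464


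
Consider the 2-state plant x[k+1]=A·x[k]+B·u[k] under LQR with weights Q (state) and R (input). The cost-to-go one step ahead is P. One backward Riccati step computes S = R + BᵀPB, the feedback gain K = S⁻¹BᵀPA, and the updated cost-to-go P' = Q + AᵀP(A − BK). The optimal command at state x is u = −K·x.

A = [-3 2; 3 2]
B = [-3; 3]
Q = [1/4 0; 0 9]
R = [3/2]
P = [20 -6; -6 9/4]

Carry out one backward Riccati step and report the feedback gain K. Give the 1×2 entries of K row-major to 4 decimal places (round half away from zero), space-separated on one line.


0.9952 -0.3438

BᵀP = [-78.0000 24.7500]
S = R + BᵀPB = [3/2] + [308.2500] = [309.7500]
BᵀPA = [308.2500 -106.5000]
K = S⁻¹·BᵀPA = [0.9952 -0.3438]
A−BK = [-0.0145 0.9685; 0.0145 3.0315]
AᵀP(A−BK) = [1.4927 -0.5157; -0.5157 4.3826]
P' = Q + AᵀP(A−BK) = [1.7427 -0.5157; -0.5157 13.3826]
tr(P') = 15.1253


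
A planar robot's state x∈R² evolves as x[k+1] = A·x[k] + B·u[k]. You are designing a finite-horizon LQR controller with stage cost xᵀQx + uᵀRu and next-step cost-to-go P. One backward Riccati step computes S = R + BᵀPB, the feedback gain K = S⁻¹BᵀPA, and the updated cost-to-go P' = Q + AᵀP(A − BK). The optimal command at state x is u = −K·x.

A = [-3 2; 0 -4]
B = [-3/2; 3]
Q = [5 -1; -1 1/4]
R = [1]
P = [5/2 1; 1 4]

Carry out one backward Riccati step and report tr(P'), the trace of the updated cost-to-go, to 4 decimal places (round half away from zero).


BᵀP = [-0.7500 10.5000]
S = R + BᵀPB = [1] + [32.6250] = [33.6250]
BᵀPA = [2.2500 -43.5000]
K = S⁻¹·BᵀPA = [0.0669 -1.2937]
A−BK = [-2.8996 0.0595; -0.2007 -0.1190]
AᵀP(A−BK) = [22.3494 -0.0892; -0.0892 1.7249]
P' = Q + AᵀP(A−BK) = [27.3494 -1.0892; -1.0892 1.9749]
tr(P') = 29.3243

29.3243


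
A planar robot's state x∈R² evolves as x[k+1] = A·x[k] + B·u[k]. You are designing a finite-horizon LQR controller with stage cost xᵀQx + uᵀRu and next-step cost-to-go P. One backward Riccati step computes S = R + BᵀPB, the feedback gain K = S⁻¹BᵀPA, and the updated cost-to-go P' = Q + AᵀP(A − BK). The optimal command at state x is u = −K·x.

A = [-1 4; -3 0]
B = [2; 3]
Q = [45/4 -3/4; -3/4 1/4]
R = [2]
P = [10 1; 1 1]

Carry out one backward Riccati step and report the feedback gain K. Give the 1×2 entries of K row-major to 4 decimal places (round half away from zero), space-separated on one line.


BᵀP = [23.0000 5.0000]
S = R + BᵀPB = [2] + [61.0000] = [63.0000]
BᵀPA = [-38.0000 92.0000]
K = S⁻¹·BᵀPA = [-0.6032 1.4603]
A−BK = [0.2063 1.0794; -1.1905 -4.3810]
AᵀP(A−BK) = [2.0794 3.4921; 3.4921 25.6508]
P' = Q + AᵀP(A−BK) = [13.3294 2.7421; 2.7421 25.9008]
tr(P') = 39.2302

-0.6032 1.4603


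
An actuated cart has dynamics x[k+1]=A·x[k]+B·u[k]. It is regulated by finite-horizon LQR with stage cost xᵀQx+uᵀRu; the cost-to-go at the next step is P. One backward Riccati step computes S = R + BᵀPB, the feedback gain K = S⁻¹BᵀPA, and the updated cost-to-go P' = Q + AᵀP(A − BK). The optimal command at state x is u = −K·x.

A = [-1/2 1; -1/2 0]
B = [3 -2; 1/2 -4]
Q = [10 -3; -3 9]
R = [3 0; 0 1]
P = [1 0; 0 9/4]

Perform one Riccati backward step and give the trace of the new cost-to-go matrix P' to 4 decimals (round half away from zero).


19.3070

BᵀP = [3.0000 1.1250; -2.0000 -9.0000]
S = R + BᵀPB = [3 0; 0 1] + [9.5625 -10.5000; -10.5000 40.0000] = [12.5625 -10.5000; -10.5000 41.0000]
BᵀPA = [-2.0625 3.0000; 5.5000 -2.0000]
K = S⁻¹·BᵀPA = [-0.0662 0.2520; 0.1172 0.0157]
A−BK = [-0.0669 0.2756; 0.0019 -0.0630]
AᵀP(A−BK) = [0.0314 -0.0669; -0.0669 0.2756]
P' = Q + AᵀP(A−BK) = [10.0314 -3.0669; -3.0669 9.2756]
tr(P') = 19.3070


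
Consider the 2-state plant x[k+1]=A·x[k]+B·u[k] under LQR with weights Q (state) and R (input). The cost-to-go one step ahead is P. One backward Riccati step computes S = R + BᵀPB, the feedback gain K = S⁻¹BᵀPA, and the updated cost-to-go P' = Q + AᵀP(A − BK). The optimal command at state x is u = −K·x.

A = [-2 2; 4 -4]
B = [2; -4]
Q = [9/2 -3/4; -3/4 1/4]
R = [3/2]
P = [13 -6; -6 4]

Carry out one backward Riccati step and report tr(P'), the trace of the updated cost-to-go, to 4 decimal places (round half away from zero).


7.7289

BᵀP = [50.0000 -28.0000]
S = R + BᵀPB = [3/2] + [212.0000] = [213.5000]
BᵀPA = [-212.0000 212.0000]
K = S⁻¹·BᵀPA = [-0.9930 0.9930]
A−BK = [-0.0141 0.0141; 0.0281 -0.0281]
AᵀP(A−BK) = [1.4895 -1.4895; -1.4895 1.4895]
P' = Q + AᵀP(A−BK) = [5.9895 -2.2395; -2.2395 1.7395]
tr(P') = 7.7289


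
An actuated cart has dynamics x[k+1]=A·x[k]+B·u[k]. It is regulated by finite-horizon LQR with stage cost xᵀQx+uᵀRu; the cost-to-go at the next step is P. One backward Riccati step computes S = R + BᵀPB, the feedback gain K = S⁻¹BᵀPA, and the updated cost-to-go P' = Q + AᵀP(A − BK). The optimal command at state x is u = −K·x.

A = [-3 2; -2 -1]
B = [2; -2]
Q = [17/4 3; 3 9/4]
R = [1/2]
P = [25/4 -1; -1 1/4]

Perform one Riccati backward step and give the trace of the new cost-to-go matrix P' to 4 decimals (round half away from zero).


9.2754

BᵀP = [14.5000 -2.5000]
S = R + BᵀPB = [1/2] + [34.0000] = [34.5000]
BᵀPA = [-38.5000 31.5000]
K = S⁻¹·BᵀPA = [-1.1159 0.9130]
A−BK = [-0.7681 0.1739; -4.2319 0.8261]
AᵀP(A−BK) = [2.2862 -0.8478; -0.8478 0.4891]
P' = Q + AᵀP(A−BK) = [6.5362 2.1522; 2.1522 2.7391]
tr(P') = 9.2754


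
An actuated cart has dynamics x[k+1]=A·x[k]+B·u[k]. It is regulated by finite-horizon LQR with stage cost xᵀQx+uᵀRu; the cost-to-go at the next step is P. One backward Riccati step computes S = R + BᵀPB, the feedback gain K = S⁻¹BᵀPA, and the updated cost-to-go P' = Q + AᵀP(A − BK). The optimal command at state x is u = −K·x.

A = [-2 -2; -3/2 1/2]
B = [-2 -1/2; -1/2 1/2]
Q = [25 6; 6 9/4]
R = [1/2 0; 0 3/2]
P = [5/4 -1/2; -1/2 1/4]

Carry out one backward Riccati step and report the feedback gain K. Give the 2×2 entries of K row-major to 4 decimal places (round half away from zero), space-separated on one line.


0.6780 1.0291 0.0603 0.1551

BᵀP = [-2.2500 0.8750; -0.8750 0.3750]
S = R + BᵀPB = [1/2 0; 0 3/2] + [4.0625 1.5625; 1.5625 0.6250] = [4.5625 1.5625; 1.5625 2.1250]
BᵀPA = [3.1875 4.9375; 1.1875 1.9375]
K = S⁻¹·BᵀPA = [0.6780 1.0291; 0.0603 0.1551]
A−BK = [-0.6139 0.1357; -1.1912 0.9370]
AᵀP(A−BK) = [0.3298 0.3481; 0.3481 0.6809]
P' = Q + AᵀP(A−BK) = [25.3298 6.3481; 6.3481 2.9309]
tr(P') = 28.2608


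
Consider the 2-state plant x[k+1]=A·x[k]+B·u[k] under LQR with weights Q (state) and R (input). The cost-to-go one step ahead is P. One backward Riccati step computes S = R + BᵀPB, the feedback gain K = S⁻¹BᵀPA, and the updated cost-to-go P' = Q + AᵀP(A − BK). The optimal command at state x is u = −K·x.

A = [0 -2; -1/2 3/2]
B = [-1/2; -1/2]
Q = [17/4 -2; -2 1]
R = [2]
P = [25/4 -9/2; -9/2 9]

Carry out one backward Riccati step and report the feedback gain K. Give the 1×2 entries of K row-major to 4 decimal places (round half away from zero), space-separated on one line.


0.3158 -0.4561

BᵀP = [-0.8750 -2.2500]
S = R + BᵀPB = [2] + [1.5625] = [3.5625]
BᵀPA = [1.1250 -1.6250]
K = S⁻¹·BᵀPA = [0.3158 -0.4561]
A−BK = [0.1579 -2.2281; -0.3421 1.2719]
AᵀP(A−BK) = [1.8947 -10.7368; -10.7368 71.5088]
P' = Q + AᵀP(A−BK) = [6.1447 -12.7368; -12.7368 72.5088]
tr(P') = 78.6535


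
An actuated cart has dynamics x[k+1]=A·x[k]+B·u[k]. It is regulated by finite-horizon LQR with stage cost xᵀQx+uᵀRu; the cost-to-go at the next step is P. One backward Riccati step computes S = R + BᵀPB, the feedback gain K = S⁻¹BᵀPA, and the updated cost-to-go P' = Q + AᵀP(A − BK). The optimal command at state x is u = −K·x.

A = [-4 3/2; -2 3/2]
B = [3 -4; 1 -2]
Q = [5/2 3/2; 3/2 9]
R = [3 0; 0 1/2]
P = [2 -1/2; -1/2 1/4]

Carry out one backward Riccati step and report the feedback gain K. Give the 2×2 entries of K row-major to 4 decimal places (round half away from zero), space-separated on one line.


BᵀP = [5.5000 -1.2500; -7.0000 1.5000]
S = R + BᵀPB = [3 0; 0 1/2] + [15.2500 -19.5000; -19.5000 25.0000] = [18.2500 -19.5000; -19.5000 25.5000]
BᵀPA = [-19.5000 6.3750; 25.0000 -8.2500]
K = S⁻¹·BᵀPA = [-0.1145 0.0198; 0.8928 -0.3084]
A−BK = [-0.0852 0.2070; -0.0999 0.8634]
AᵀP(A−BK) = [0.4464 -0.1542; -0.1542 0.1421]
P' = Q + AᵀP(A−BK) = [2.9464 1.3458; 1.3458 9.1421]
tr(P') = 12.0885

-0.1145 0.0198 0.8928 -0.3084


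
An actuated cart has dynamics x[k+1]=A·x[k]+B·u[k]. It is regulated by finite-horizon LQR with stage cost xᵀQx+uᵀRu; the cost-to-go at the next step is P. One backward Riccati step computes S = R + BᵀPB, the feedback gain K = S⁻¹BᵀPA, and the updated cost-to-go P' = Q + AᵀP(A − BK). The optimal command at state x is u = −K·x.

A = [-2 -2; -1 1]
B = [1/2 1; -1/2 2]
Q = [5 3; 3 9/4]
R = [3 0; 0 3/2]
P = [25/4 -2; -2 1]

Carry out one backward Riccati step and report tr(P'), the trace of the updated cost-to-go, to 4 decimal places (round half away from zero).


30.2363

BᵀP = [4.1250 -1.5000; 2.2500 0.0000]
S = R + BᵀPB = [3 0; 0 3/2] + [2.8125 1.1250; 1.1250 2.2500] = [5.8125 1.1250; 1.1250 3.7500]
BᵀPA = [-6.7500 -9.7500; -4.5000 -4.5000]
K = S⁻¹·BᵀPA = [-0.9863 -1.5342; -0.9041 -0.7397]
A−BK = [-0.6027 -0.4932; 0.3151 1.7123]
AᵀP(A−BK) = [7.2740 10.3151; 10.3151 15.7123]
P' = Q + AᵀP(A−BK) = [12.2740 13.3151; 13.3151 17.9623]
tr(P') = 30.2363


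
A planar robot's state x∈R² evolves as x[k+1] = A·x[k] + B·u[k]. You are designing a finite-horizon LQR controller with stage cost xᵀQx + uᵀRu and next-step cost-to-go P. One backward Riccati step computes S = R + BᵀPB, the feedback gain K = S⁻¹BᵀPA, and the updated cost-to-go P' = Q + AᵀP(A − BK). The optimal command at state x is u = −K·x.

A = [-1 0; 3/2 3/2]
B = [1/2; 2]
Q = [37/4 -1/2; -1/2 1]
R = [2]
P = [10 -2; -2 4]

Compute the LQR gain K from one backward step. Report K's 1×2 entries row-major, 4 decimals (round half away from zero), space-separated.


BᵀP = [1.0000 7.0000]
S = R + BᵀPB = [2] + [14.5000] = [16.5000]
BᵀPA = [9.5000 10.5000]
K = S⁻¹·BᵀPA = [0.5758 0.6364]
A−BK = [-1.2879 -0.3182; 0.3485 0.2273]
AᵀP(A−BK) = [19.5303 5.9545; 5.9545 2.3182]
P' = Q + AᵀP(A−BK) = [28.7803 5.4545; 5.4545 3.3182]
tr(P') = 32.0985

0.5758 0.6364


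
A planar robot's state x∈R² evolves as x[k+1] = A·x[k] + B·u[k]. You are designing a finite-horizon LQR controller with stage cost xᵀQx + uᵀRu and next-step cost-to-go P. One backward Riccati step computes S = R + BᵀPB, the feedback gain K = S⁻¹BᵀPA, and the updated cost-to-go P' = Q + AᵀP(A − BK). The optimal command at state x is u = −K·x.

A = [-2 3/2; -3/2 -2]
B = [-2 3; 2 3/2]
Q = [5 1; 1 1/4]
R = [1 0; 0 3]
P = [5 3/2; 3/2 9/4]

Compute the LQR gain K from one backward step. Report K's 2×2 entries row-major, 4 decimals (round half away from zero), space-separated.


BᵀP = [-7.0000 1.5000; 17.2500 7.8750]
S = R + BᵀPB = [1 0; 0 3] + [17.0000 -18.7500; -18.7500 63.5625] = [18.0000 -18.7500; -18.7500 66.5625]
BᵀPA = [11.7500 -13.5000; -46.3125 10.1250]
K = S⁻¹·BᵀPA = [-0.1019 -0.8372; -0.7245 -0.0837]
A−BK = [-0.0303 0.0767; -0.2095 -0.2000]
AᵀP(A−BK) = [1.7074 0.3349; 0.3349 0.7953]
P' = Q + AᵀP(A−BK) = [6.7074 1.3349; 1.3349 1.0453]
tr(P') = 7.7528

-0.1019 -0.8372 -0.7245 -0.0837


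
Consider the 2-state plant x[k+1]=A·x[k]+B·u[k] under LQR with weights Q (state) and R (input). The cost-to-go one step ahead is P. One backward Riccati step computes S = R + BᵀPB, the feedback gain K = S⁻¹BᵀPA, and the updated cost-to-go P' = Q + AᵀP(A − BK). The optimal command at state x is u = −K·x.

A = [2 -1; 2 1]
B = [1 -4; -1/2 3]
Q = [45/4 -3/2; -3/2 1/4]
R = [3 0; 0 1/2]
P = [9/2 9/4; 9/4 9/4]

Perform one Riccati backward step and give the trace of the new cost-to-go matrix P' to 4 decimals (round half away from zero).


BᵀP = [3.3750 1.1250; -11.2500 -2.2500]
S = R + BᵀPB = [3 0; 0 1/2] + [2.8125 -10.1250; -10.1250 38.2500] = [5.8125 -10.1250; -10.1250 38.7500]
BᵀPA = [9.0000 -2.2500; -27.0000 9.0000]
K = S⁻¹·BᵀPA = [0.6142 0.0321; -0.5363 0.2406]
A−BK = [-0.7594 -0.0695; 3.9160 0.2941]
AᵀP(A−BK) = [24.9924 1.7086; 1.7086 0.1564]
P' = Q + AᵀP(A−BK) = [36.2424 0.2086; 0.2086 0.4064]
tr(P') = 36.6488

36.6488


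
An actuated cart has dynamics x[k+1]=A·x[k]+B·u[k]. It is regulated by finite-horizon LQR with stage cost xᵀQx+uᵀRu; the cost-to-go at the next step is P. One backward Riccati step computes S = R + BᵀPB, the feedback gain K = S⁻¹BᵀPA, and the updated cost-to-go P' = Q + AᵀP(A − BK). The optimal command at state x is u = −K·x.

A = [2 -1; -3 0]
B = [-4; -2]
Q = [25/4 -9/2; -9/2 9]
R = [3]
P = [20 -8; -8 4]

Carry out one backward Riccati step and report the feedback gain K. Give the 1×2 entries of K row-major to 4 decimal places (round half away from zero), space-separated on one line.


BᵀP = [-64.0000 24.0000]
S = R + BᵀPB = [3] + [208.0000] = [211.0000]
BᵀPA = [-200.0000 64.0000]
K = S⁻¹·BᵀPA = [-0.9479 0.3033]
A−BK = [-1.7915 0.2133; -4.8957 0.6066]
AᵀP(A−BK) = [22.4265 -3.3365; -3.3365 0.5877]
P' = Q + AᵀP(A−BK) = [28.6765 -7.8365; -7.8365 9.5877]
tr(P') = 38.2642

-0.9479 0.3033


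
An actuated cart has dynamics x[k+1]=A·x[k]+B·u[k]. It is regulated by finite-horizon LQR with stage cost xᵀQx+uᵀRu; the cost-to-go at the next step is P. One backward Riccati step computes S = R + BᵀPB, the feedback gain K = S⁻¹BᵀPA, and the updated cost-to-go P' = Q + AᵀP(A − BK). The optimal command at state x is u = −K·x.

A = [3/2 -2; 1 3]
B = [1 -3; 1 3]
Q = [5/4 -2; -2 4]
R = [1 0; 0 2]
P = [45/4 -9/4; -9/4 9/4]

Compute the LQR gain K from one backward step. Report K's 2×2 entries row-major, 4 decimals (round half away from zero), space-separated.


BᵀP = [9.0000 0.0000; -40.5000 13.5000]
S = R + BᵀPB = [1 0; 0 2] + [9.0000 -27.0000; -27.0000 162.0000] = [10.0000 -27.0000; -27.0000 164.0000]
BᵀPA = [13.5000 -18.0000; -47.2500 121.5000]
K = S⁻¹·BᵀPA = [1.0299 0.3606; -0.1186 0.8002]
A−BK = [0.1144 0.0401; 0.3257 0.2387]
AᵀP(A−BK) = [1.3071 0.3174; 0.3174 1.5140]
P' = Q + AᵀP(A−BK) = [2.5571 -1.6826; -1.6826 5.5140]
tr(P') = 8.0711

1.0299 0.3606 -0.1186 0.8002


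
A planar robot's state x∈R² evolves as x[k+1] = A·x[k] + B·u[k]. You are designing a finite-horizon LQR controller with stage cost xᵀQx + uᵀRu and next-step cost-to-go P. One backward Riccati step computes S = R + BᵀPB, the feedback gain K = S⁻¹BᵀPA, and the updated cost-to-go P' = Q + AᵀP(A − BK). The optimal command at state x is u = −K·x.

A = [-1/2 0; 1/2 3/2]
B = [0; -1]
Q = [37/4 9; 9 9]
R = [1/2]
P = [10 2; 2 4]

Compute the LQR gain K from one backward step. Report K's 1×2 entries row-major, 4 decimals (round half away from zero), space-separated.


BᵀP = [-2.0000 -4.0000]
S = R + BᵀPB = [1/2] + [4.0000] = [4.5000]
BᵀPA = [-1.0000 -6.0000]
K = S⁻¹·BᵀPA = [-0.2222 -1.3333]
A−BK = [-0.5000 0.0000; 0.2778 0.1667]
AᵀP(A−BK) = [2.2778 0.1667; 0.1667 1.0000]
P' = Q + AᵀP(A−BK) = [11.5278 9.1667; 9.1667 10.0000]
tr(P') = 21.5278

-0.2222 -1.3333


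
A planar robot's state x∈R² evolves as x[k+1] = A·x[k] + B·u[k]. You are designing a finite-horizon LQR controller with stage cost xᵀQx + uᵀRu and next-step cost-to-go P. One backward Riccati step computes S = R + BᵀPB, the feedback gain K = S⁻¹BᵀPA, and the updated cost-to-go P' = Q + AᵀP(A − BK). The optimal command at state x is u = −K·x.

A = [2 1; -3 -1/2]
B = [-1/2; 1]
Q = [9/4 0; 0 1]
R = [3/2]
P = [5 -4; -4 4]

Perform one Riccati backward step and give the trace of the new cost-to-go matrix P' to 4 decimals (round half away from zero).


BᵀP = [-6.5000 6.0000]
S = R + BᵀPB = [3/2] + [9.2500] = [10.7500]
BᵀPA = [-31.0000 -9.5000]
K = S⁻¹·BᵀPA = [-2.8837 -0.8837]
A−BK = [0.5581 0.5581; -0.1163 0.3837]
AᵀP(A−BK) = [14.6047 4.6047; 4.6047 1.6047]
P' = Q + AᵀP(A−BK) = [16.8547 4.6047; 4.6047 2.6047]
tr(P') = 19.4593

19.4593


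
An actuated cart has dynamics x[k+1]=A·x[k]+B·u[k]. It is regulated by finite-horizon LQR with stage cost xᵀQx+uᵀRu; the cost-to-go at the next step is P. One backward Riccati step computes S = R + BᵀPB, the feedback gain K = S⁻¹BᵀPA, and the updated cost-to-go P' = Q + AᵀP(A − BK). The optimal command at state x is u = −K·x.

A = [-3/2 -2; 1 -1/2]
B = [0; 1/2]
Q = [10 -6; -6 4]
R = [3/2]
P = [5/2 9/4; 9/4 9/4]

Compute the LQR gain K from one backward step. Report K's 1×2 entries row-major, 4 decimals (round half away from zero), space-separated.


BᵀP = [1.1250 1.1250]
S = R + BᵀPB = [3/2] + [0.5625] = [2.0625]
BᵀPA = [-0.5625 -2.8125]
K = S⁻¹·BᵀPA = [-0.2727 -1.3636]
A−BK = [-1.5000 -2.0000; 1.1364 0.1818]
AᵀP(A−BK) = [0.9716 2.7955; 2.7955 11.2273]
P' = Q + AᵀP(A−BK) = [10.9716 -3.2045; -3.2045 15.2273]
tr(P') = 26.1989

-0.2727 -1.3636


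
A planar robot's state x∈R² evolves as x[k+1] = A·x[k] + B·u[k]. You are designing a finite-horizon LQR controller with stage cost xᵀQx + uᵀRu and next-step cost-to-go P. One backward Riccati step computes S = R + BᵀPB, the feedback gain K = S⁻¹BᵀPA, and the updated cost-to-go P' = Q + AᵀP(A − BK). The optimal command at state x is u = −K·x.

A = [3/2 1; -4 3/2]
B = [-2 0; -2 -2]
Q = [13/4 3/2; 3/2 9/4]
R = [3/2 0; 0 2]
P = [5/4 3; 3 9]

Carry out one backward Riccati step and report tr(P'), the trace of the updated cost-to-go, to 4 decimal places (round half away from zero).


10.0597

BᵀP = [-8.5000 -24.0000; -6.0000 -18.0000]
S = R + BᵀPB = [3/2 0; 0 2] + [65.0000 48.0000; 48.0000 36.0000] = [66.5000 48.0000; 48.0000 38.0000]
BᵀPA = [83.2500 -44.5000; 63.0000 -33.0000]
K = S⁻¹·BᵀPA = [0.6256 -0.4798; 0.8677 -0.2623]
A−BK = [2.7511 0.0404; -1.0135 0.0157]
AᵀP(A−BK) = [4.0687 -0.9030; -0.9030 0.4910]
P' = Q + AᵀP(A−BK) = [7.3187 0.5970; 0.5970 2.7410]
tr(P') = 10.0597


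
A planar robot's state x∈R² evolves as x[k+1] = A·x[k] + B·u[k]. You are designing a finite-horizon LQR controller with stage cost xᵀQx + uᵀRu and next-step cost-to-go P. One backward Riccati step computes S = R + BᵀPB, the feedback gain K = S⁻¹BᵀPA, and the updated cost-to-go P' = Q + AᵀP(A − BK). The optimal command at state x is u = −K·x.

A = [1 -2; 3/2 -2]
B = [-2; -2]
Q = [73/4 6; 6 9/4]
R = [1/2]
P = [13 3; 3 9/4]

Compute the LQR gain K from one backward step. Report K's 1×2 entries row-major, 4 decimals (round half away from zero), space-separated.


-0.5585 0.9942

BᵀP = [-32.0000 -10.5000]
S = R + BᵀPB = [1/2] + [85.0000] = [85.5000]
BᵀPA = [-47.7500 85.0000]
K = S⁻¹·BᵀPA = [-0.5585 0.9942]
A−BK = [-0.1170 -0.0117; 0.3830 -0.0117]
AᵀP(A−BK) = [0.3951 -0.2792; -0.2792 0.4971]
P' = Q + AᵀP(A−BK) = [18.6451 5.7208; 5.7208 2.7471]
tr(P') = 21.3922


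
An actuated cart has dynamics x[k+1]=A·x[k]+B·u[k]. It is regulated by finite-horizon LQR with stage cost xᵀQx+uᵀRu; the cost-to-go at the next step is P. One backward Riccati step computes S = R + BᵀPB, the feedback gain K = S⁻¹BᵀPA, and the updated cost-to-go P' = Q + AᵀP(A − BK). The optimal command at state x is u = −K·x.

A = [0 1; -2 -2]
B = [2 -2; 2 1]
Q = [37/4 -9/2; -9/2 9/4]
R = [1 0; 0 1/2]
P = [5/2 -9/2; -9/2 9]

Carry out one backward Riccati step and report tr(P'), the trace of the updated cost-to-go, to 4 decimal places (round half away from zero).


BᵀP = [-4.0000 9.0000; -9.5000 18.0000]
S = R + BᵀPB = [1 0; 0 1/2] + [10.0000 17.0000; 17.0000 37.0000] = [11.0000 17.0000; 17.0000 37.5000]
BᵀPA = [-18.0000 -22.0000; -36.0000 -45.5000]
K = S⁻¹·BᵀPA = [-0.5101 -0.4170; -0.7287 -1.0243]
A−BK = [-0.4372 -0.2146; -0.2510 -0.1417]
AᵀP(A−BK) = [0.5830 0.6194; 0.6194 0.7206]
P' = Q + AᵀP(A−BK) = [9.8330 -3.8806; -3.8806 2.9706]
tr(P') = 12.8036

12.8036


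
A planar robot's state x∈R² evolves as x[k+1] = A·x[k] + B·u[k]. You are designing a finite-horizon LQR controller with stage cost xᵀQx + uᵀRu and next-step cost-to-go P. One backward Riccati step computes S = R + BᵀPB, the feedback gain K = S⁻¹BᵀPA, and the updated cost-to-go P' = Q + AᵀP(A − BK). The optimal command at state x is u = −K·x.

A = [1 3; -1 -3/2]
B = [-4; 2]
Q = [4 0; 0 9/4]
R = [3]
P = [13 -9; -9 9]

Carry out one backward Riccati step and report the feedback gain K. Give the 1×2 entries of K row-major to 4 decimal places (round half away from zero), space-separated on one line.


-0.3171 -0.7442

BᵀP = [-70.0000 54.0000]
S = R + BᵀPB = [3] + [388.0000] = [391.0000]
BᵀPA = [-124.0000 -291.0000]
K = S⁻¹·BᵀPA = [-0.3171 -0.7442]
A−BK = [-0.2685 0.0230; -0.3657 -0.0115]
AᵀP(A−BK) = [0.6752 0.7136; 0.7136 1.6746]
P' = Q + AᵀP(A−BK) = [4.6752 0.7136; 0.7136 3.9246]
tr(P') = 8.5997


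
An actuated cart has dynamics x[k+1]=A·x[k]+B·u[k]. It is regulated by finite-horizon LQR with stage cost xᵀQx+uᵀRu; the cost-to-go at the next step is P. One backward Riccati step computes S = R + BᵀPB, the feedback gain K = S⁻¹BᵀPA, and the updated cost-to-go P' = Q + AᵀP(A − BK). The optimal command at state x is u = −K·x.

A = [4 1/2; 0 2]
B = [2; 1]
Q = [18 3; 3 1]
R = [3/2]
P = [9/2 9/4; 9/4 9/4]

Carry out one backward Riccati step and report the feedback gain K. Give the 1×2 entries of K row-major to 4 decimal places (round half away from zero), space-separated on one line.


BᵀP = [11.2500 6.7500]
S = R + BᵀPB = [3/2] + [29.2500] = [30.7500]
BᵀPA = [45.0000 19.1250]
K = S⁻¹·BᵀPA = [1.4634 0.6220]
A−BK = [1.0732 -0.7439; -1.4634 1.3780]
AᵀP(A−BK) = [6.1463 -0.9878; -0.9878 2.7302]
P' = Q + AᵀP(A−BK) = [24.1463 2.0122; 2.0122 3.7302]
tr(P') = 27.8765

1.4634 0.6220


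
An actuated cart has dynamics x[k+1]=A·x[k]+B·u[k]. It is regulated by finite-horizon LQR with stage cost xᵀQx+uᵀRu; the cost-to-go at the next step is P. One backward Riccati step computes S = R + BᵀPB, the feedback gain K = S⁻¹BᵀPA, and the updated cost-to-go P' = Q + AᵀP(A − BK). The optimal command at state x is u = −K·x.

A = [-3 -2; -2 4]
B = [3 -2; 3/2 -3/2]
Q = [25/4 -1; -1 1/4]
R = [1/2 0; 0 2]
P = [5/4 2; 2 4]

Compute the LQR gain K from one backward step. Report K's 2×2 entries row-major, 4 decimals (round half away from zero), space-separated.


BᵀP = [6.7500 12.0000; -5.5000 -10.0000]
S = R + BᵀPB = [1/2 0; 0 2] + [38.2500 -31.5000; -31.5000 26.0000] = [38.7500 -31.5000; -31.5000 28.0000]
BᵀPA = [-44.2500 34.5000; 36.5000 -29.0000]
K = S⁻¹·BᵀPA = [-0.9623 0.5660; 0.2210 -0.3989]
A−BK = [0.3288 -4.4960; -0.2251 2.5526]
AᵀP(A−BK) = [0.6024 -0.8922; -0.8922 5.9030]
P' = Q + AᵀP(A−BK) = [6.8524 -1.8922; -1.8922 6.1530]
tr(P') = 13.0054

-0.9623 0.5660 0.2210 -0.3989


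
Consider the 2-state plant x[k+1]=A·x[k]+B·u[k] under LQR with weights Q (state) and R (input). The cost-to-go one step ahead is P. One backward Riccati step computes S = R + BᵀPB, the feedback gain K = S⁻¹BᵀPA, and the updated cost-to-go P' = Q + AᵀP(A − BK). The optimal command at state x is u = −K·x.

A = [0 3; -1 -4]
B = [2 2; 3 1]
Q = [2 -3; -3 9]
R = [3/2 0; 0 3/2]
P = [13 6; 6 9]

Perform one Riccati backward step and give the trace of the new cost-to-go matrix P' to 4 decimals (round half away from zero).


BᵀP = [44.0000 39.0000; 32.0000 21.0000]
S = R + BᵀPB = [3/2 0; 0 3/2] + [205.0000 127.0000; 127.0000 85.0000] = [206.5000 127.0000; 127.0000 86.5000]
BᵀPA = [-39.0000 -24.0000; -21.0000 12.0000]
K = S⁻¹·BᵀPA = [-0.4076 -2.0770; 0.3557 3.1882]
A−BK = [0.1039 0.7776; -0.1328 -0.9572]
AᵀP(A−BK) = [0.5725 3.9489; 3.9489 28.8927]
P' = Q + AᵀP(A−BK) = [2.5725 0.9489; 0.9489 37.8927]
tr(P') = 40.4652

40.4652


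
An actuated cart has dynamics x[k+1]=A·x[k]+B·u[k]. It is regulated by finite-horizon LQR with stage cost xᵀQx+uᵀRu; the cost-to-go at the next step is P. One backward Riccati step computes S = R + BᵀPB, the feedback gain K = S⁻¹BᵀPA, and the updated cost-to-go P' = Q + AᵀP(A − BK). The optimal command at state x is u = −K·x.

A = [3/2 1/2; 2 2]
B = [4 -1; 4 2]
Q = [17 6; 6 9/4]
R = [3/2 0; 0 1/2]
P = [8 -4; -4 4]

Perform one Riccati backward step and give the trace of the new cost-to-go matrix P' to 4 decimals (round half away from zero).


BᵀP = [16.0000 0.0000; -16.0000 12.0000]
S = R + BᵀPB = [3/2 0; 0 1/2] + [64.0000 -16.0000; -16.0000 40.0000] = [65.5000 -16.0000; -16.0000 40.5000]
BᵀPA = [24.0000 8.0000; 0.0000 16.0000]
K = S⁻¹·BᵀPA = [0.4055 0.2420; 0.1602 0.4907]
A−BK = [0.0380 0.0227; 0.0574 0.0507]
AᵀP(A−BK) = [0.2668 0.1921; 0.1921 0.2134]
P' = Q + AᵀP(A−BK) = [17.2668 6.1921; 6.1921 2.4634]
tr(P') = 19.7302

19.7302


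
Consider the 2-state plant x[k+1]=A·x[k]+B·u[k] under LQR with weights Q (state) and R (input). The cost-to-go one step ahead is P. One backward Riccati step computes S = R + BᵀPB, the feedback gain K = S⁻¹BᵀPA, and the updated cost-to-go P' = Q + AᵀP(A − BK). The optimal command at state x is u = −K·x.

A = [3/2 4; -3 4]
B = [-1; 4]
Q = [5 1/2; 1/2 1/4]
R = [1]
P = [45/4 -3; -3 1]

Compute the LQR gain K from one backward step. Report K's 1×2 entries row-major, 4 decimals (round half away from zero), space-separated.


-1.0694 -1.2440

BᵀP = [-23.2500 7.0000]
S = R + BᵀPB = [1] + [51.2500] = [52.2500]
BᵀPA = [-55.8750 -65.0000]
K = S⁻¹·BᵀPA = [-1.0694 -1.2440]
A−BK = [0.4306 2.7560; 1.2775 8.9761]
AᵀP(A−BK) = [1.5610 3.9904; 3.9904 19.1388]
P' = Q + AᵀP(A−BK) = [6.5610 4.4904; 4.4904 19.3888]
tr(P') = 25.9498


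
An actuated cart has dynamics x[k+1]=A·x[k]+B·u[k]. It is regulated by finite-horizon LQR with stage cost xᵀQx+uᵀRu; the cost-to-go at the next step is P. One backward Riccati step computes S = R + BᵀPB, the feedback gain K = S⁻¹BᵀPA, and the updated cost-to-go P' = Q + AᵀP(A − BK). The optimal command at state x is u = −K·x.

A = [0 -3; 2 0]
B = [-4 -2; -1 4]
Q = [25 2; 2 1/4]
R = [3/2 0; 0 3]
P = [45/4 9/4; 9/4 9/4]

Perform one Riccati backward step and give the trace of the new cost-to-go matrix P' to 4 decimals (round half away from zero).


26.6035

BᵀP = [-47.2500 -11.2500; -13.5000 4.5000]
S = R + BᵀPB = [3/2 0; 0 3] + [200.2500 49.5000; 49.5000 45.0000] = [201.7500 49.5000; 49.5000 48.0000]
BᵀPA = [-22.5000 141.7500; 9.0000 40.5000]
K = S⁻¹·BᵀPA = [-0.2109 0.6635; 0.4050 0.1596]
A−BK = [-0.0336 -0.0271; 0.1692 0.0252]
AᵀP(A−BK) = [0.6103 -0.0084; -0.0084 0.7432]
P' = Q + AᵀP(A−BK) = [25.6103 1.9916; 1.9916 0.9932]
tr(P') = 26.6035


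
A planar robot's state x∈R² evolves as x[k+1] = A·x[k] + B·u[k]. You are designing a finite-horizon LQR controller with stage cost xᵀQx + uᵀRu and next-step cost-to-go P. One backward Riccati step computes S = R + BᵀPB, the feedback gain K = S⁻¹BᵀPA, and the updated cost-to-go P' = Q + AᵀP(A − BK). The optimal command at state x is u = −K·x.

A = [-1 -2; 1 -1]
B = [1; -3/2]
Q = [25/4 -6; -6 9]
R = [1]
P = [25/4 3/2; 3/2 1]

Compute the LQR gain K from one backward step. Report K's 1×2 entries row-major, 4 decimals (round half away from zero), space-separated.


BᵀP = [4.0000 0.0000]
S = R + BᵀPB = [1] + [4.0000] = [5.0000]
BᵀPA = [-4.0000 -8.0000]
K = S⁻¹·BᵀPA = [-0.8000 -1.6000]
A−BK = [-0.2000 -0.4000; -0.2000 -3.4000]
AᵀP(A−BK) = [1.0500 3.6000; 3.6000 19.2000]
P' = Q + AᵀP(A−BK) = [7.3000 -2.4000; -2.4000 28.2000]
tr(P') = 35.5000

-0.8000 -1.6000


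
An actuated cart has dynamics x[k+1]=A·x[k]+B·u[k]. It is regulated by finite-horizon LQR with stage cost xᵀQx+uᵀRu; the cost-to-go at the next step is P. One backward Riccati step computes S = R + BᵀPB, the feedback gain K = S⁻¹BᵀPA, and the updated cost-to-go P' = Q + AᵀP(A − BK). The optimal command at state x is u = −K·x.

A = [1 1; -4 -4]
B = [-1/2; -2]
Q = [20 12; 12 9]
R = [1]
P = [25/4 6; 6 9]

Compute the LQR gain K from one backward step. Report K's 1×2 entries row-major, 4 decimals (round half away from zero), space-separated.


1.3622 1.3622

BᵀP = [-15.1250 -21.0000]
S = R + BᵀPB = [1] + [49.5625] = [50.5625]
BᵀPA = [68.8750 68.8750]
K = S⁻¹·BᵀPA = [1.3622 1.3622]
A−BK = [1.6811 1.6811; -1.2756 -1.2756]
AᵀP(A−BK) = [8.4302 8.4302; 8.4302 8.4302]
P' = Q + AᵀP(A−BK) = [28.4302 20.4302; 20.4302 17.4302]
tr(P') = 45.8603


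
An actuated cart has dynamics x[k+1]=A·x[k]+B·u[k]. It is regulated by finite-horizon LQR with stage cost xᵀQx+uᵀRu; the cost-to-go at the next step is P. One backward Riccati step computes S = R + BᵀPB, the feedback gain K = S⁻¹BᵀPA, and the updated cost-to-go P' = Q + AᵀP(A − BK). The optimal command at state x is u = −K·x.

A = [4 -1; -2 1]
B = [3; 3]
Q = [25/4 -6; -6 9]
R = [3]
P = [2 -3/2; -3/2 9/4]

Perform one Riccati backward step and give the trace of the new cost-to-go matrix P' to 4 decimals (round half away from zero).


87.3026

BᵀP = [1.5000 2.2500]
S = R + BᵀPB = [3] + [11.2500] = [14.2500]
BᵀPA = [1.5000 0.7500]
K = S⁻¹·BᵀPA = [0.1053 0.0526]
A−BK = [3.6842 -1.1579; -2.3158 0.8421]
AᵀP(A−BK) = [64.8421 -21.5789; -21.5789 7.2105]
P' = Q + AᵀP(A−BK) = [71.0921 -27.5789; -27.5789 16.2105]
tr(P') = 87.3026


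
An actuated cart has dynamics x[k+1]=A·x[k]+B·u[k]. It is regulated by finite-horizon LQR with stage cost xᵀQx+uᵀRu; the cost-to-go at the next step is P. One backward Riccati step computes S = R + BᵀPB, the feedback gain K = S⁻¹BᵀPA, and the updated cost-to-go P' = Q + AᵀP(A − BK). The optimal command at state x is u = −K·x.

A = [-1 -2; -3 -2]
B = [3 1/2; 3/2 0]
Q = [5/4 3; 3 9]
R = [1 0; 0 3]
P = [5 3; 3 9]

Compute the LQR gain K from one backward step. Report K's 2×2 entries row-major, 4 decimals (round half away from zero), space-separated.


BᵀP = [19.5000 22.5000; 2.5000 1.5000]
S = R + BᵀPB = [1 0; 0 3] + [92.2500 9.7500; 9.7500 1.2500] = [93.2500 9.7500; 9.7500 4.2500]
BᵀPA = [-87.0000 -84.0000; -7.0000 -8.0000]
K = S⁻¹·BᵀPA = [-1.0008 -0.9261; 0.6490 0.2423]
A−BK = [1.6780 0.6573; -1.4988 -0.6108]
AᵀP(A−BK) = [21.4705 9.1220; 9.1220 4.1427]
P' = Q + AᵀP(A−BK) = [22.7205 12.1220; 12.1220 13.1427]
tr(P') = 35.8633

-1.0008 -0.9261 0.6490 0.2423


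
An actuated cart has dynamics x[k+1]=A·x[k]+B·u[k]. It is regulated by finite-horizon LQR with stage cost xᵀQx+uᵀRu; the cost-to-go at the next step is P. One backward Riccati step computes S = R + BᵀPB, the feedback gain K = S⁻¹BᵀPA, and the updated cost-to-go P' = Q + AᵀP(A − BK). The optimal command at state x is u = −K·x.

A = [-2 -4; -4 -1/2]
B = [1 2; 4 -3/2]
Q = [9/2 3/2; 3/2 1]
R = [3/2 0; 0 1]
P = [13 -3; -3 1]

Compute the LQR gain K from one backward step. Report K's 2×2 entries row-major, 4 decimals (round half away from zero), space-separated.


-0.8910 -0.5684 -0.4171 -1.6105

BᵀP = [1.0000 1.0000; 30.5000 -7.5000]
S = R + BᵀPB = [3/2 0; 0 1] + [5.0000 0.5000; 0.5000 72.2500] = [6.5000 0.5000; 0.5000 73.2500]
BᵀPA = [-6.0000 -4.5000; -31.0000 -118.2500]
K = S⁻¹·BᵀPA = [-0.8910 -0.5684; -0.4171 -1.6105]
A−BK = [-0.2748 -0.2107; -1.0617 -0.6420]
AᵀP(A−BK) = [1.7231 1.6654; 1.6654 3.2558]
P' = Q + AᵀP(A−BK) = [6.2231 3.1654; 3.1654 4.2558]
tr(P') = 10.4790


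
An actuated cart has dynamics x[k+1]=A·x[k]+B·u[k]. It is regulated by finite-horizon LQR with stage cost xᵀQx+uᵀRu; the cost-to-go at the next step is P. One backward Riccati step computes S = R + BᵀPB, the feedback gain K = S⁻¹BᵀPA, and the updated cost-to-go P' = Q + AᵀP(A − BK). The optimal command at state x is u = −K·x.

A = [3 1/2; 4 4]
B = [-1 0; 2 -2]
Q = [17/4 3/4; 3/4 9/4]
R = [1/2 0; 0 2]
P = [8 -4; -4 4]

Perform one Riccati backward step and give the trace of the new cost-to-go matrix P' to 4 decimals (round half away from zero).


BᵀP = [-16.0000 12.0000; 8.0000 -8.0000]
S = R + BᵀPB = [1/2 0; 0 2] + [40.0000 -24.0000; -24.0000 16.0000] = [40.5000 -24.0000; -24.0000 18.0000]
BᵀPA = [0.0000 40.0000; -8.0000 -28.0000]
K = S⁻¹·BᵀPA = [-1.2549 0.3137; -2.1176 -1.1373]
A−BK = [1.7451 0.8137; 2.2745 1.0980]
AᵀP(A−BK) = [23.0588 10.9020; 10.9020 5.6078]
P' = Q + AᵀP(A−BK) = [27.3088 11.6520; 11.6520 7.8578]
tr(P') = 35.1667

35.1667


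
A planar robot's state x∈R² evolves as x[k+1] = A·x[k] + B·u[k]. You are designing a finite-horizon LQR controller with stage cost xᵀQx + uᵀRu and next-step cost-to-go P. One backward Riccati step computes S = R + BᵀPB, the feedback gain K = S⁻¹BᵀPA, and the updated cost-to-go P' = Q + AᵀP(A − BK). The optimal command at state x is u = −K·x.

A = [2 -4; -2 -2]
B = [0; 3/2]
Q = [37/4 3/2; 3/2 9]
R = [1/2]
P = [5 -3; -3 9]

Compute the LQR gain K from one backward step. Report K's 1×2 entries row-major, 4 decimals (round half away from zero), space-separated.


-1.7349 -0.4337

BᵀP = [-4.5000 13.5000]
S = R + BᵀPB = [1/2] + [20.2500] = [20.7500]
BᵀPA = [-36.0000 -9.0000]
K = S⁻¹·BᵀPA = [-1.7349 -0.4337]
A−BK = [2.0000 -4.0000; 0.6024 -1.3494]
AᵀP(A−BK) = [17.5422 -31.6145; -31.6145 64.0964]
P' = Q + AᵀP(A−BK) = [26.7922 -30.1145; -30.1145 73.0964]
tr(P') = 99.8886


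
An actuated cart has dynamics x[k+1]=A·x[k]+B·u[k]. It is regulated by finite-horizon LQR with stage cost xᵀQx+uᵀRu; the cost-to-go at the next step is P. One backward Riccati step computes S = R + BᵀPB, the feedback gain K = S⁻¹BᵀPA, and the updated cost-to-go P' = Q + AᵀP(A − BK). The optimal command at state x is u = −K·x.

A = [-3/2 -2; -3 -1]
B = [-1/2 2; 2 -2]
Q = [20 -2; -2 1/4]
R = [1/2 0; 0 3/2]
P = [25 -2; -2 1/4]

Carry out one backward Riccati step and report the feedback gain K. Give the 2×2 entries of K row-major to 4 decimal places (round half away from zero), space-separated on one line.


BᵀP = [-16.5000 1.5000; 54.0000 -4.5000]
S = R + BᵀPB = [1/2 0; 0 3/2] + [11.2500 -36.0000; -36.0000 117.0000] = [11.7500 -36.0000; -36.0000 118.5000]
BᵀPA = [20.2500 31.5000; -67.5000 -103.5000]
K = S⁻¹·BᵀPA = [-0.3152 0.0700; -0.6654 -0.8521]
A−BK = [-0.3268 -0.2607; -3.7004 -2.8444]
AᵀP(A−BK) = [1.9698 1.8123; 1.8123 1.8473]
P' = Q + AᵀP(A−BK) = [21.9698 -0.1877; -0.1877 2.0973]
tr(P') = 24.0671

-0.3152 0.0700 -0.6654 -0.8521


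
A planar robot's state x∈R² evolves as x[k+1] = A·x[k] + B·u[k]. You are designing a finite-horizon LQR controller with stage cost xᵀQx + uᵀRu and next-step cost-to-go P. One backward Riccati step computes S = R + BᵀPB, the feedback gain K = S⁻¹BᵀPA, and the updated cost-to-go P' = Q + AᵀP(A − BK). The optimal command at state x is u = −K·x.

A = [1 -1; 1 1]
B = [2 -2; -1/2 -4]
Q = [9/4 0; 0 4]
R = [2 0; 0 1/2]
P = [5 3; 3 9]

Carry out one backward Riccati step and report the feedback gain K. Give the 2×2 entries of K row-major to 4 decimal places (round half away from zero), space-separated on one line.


0.1950 -0.5815 -0.2801 -0.1571

BᵀP = [8.5000 1.5000; -22.0000 -42.0000]
S = R + BᵀPB = [2 0; 0 1/2] + [16.2500 -23.0000; -23.0000 212.0000] = [18.2500 -23.0000; -23.0000 212.5000]
BᵀPA = [10.0000 -7.0000; -64.0000 -20.0000]
K = S⁻¹·BᵀPA = [0.1950 -0.5815; -0.2801 -0.1571]
A−BK = [0.0499 -0.1511; -0.0228 0.0810]
AᵀP(A−BK) = [0.1256 -0.2366; -0.2366 0.7884]
P' = Q + AᵀP(A−BK) = [2.3756 -0.2366; -0.2366 4.7884]
tr(P') = 7.1640


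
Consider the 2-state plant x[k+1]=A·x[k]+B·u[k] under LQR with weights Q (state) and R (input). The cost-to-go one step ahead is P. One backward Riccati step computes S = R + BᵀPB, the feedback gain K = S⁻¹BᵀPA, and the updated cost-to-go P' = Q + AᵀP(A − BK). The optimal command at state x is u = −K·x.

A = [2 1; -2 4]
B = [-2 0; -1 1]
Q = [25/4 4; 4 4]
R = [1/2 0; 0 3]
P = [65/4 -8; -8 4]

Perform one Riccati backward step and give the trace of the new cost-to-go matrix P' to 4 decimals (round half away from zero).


BᵀP = [-24.5000 12.0000; -8.0000 4.0000]
S = R + BᵀPB = [1/2 0; 0 3] + [37.0000 12.0000; 12.0000 4.0000] = [37.5000 12.0000; 12.0000 7.0000]
BᵀPA = [-73.0000 23.5000; -24.0000 8.0000]
K = S⁻¹·BᵀPA = [-1.8819 0.5781; -0.2025 0.1519]
A−BK = [-1.7637 2.1561; -3.6793 4.4262]
AᵀP(A−BK) = [2.7637 -1.6561; -1.6561 1.4504]
P' = Q + AᵀP(A−BK) = [9.0137 2.3439; 2.3439 5.4504]
tr(P') = 14.4641

14.4641


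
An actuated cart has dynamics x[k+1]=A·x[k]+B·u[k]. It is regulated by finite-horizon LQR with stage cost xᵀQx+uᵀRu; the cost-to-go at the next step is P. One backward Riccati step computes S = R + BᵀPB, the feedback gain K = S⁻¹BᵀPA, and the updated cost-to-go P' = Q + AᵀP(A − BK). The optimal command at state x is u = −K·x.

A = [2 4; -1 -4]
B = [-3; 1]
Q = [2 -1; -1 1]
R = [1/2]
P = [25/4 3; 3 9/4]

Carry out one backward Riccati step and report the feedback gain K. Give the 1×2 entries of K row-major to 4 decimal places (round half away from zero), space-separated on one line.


BᵀP = [-15.7500 -6.7500]
S = R + BᵀPB = [1/2] + [40.5000] = [41.0000]
BᵀPA = [-24.7500 -36.0000]
K = S⁻¹·BᵀPA = [-0.6037 -0.8780]
A−BK = [0.1890 1.3659; -0.3963 -3.1220]
AᵀP(A−BK) = [0.3095 1.2683; 1.2683 8.3902]
P' = Q + AᵀP(A−BK) = [2.3095 0.2683; 0.2683 9.3902]
tr(P') = 11.6997

-0.6037 -0.8780


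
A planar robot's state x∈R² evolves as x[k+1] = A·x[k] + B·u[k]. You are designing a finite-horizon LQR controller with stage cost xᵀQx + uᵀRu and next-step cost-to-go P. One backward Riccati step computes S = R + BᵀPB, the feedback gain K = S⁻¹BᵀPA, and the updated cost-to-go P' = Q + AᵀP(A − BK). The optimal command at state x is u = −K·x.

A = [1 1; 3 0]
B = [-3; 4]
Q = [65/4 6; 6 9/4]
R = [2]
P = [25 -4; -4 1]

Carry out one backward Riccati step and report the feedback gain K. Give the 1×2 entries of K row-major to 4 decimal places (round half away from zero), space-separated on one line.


-0.1268 -0.2684

BᵀP = [-91.0000 16.0000]
S = R + BᵀPB = [2] + [337.0000] = [339.0000]
BᵀPA = [-43.0000 -91.0000]
K = S⁻¹·BᵀPA = [-0.1268 -0.2684]
A−BK = [0.6195 0.1947; 3.5074 1.0737]
AᵀP(A−BK) = [4.5457 1.4572; 1.4572 0.5723]
P' = Q + AᵀP(A−BK) = [20.7957 7.4572; 7.4572 2.8223]
tr(P') = 23.6180
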